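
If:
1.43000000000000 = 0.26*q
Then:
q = 5.50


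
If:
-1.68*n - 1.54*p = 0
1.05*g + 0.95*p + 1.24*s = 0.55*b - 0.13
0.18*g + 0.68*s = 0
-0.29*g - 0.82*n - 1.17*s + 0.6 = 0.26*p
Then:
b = -4.69604519774011*s - 1.87149460708783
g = -3.77777777777778*s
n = 1.11864406779661 - 0.13879472693032*s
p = 0.151412429378531*s - 1.22033898305085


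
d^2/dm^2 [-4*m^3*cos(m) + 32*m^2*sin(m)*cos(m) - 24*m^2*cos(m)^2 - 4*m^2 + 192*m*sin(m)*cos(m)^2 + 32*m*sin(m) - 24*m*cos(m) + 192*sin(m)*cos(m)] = 4*m^3*cos(m) + 24*m^2*sin(m) - 64*m^2*sin(2*m) + 48*m^2*cos(2*m) - 80*m*sin(m) + 96*m*sin(2*m) - 432*m*sin(3*m) + 128*m*cos(2*m) + 48*sin(m) - 352*sin(2*m) + 160*cos(m) - 24*cos(2*m) + 288*cos(3*m) - 32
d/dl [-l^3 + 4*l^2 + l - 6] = -3*l^2 + 8*l + 1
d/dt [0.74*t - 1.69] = 0.740000000000000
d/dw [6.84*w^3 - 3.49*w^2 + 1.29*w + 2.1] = 20.52*w^2 - 6.98*w + 1.29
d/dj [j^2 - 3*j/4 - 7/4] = 2*j - 3/4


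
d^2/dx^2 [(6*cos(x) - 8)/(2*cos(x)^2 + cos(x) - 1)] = 2*(-108*sin(x)^4*cos(x) + 70*sin(x)^4 - 77*sin(x)^2 + 4*cos(x) - 21*cos(3*x) + 6*cos(5*x) - 11)/(-2*sin(x)^2 + cos(x) + 1)^3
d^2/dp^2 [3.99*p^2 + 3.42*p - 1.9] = 7.98000000000000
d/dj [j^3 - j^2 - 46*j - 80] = 3*j^2 - 2*j - 46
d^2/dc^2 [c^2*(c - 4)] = 6*c - 8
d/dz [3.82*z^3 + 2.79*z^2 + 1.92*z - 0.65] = 11.46*z^2 + 5.58*z + 1.92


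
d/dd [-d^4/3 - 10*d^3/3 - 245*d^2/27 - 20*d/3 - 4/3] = -4*d^3/3 - 10*d^2 - 490*d/27 - 20/3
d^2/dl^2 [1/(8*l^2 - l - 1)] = 2*(64*l^2 - 8*l - (16*l - 1)^2 - 8)/(-8*l^2 + l + 1)^3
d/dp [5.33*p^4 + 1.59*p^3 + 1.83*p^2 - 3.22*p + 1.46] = 21.32*p^3 + 4.77*p^2 + 3.66*p - 3.22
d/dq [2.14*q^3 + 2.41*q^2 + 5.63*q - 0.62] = 6.42*q^2 + 4.82*q + 5.63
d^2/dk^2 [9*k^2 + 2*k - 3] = 18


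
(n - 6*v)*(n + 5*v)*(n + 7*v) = n^3 + 6*n^2*v - 37*n*v^2 - 210*v^3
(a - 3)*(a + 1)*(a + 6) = a^3 + 4*a^2 - 15*a - 18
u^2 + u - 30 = (u - 5)*(u + 6)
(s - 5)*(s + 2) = s^2 - 3*s - 10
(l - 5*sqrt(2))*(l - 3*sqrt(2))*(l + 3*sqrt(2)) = l^3 - 5*sqrt(2)*l^2 - 18*l + 90*sqrt(2)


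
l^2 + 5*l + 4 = (l + 1)*(l + 4)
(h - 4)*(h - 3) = h^2 - 7*h + 12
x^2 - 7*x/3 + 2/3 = (x - 2)*(x - 1/3)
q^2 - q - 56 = (q - 8)*(q + 7)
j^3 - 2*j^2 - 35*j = j*(j - 7)*(j + 5)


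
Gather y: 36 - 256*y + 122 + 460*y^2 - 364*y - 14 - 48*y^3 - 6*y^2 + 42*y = -48*y^3 + 454*y^2 - 578*y + 144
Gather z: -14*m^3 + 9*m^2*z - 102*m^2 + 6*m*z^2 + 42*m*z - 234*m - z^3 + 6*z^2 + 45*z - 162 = -14*m^3 - 102*m^2 - 234*m - z^3 + z^2*(6*m + 6) + z*(9*m^2 + 42*m + 45) - 162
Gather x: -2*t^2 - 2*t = -2*t^2 - 2*t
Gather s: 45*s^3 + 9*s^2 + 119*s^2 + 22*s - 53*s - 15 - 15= 45*s^3 + 128*s^2 - 31*s - 30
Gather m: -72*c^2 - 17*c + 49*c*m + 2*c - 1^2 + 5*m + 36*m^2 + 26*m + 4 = -72*c^2 - 15*c + 36*m^2 + m*(49*c + 31) + 3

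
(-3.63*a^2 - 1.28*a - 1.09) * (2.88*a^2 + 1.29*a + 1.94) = -10.4544*a^4 - 8.3691*a^3 - 11.8326*a^2 - 3.8893*a - 2.1146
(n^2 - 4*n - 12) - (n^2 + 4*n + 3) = -8*n - 15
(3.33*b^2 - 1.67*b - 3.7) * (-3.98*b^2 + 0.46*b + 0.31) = -13.2534*b^4 + 8.1784*b^3 + 14.9901*b^2 - 2.2197*b - 1.147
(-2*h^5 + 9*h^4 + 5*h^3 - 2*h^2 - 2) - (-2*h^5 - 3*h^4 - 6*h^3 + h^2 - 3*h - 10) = 12*h^4 + 11*h^3 - 3*h^2 + 3*h + 8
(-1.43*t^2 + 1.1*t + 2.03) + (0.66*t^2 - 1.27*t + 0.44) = -0.77*t^2 - 0.17*t + 2.47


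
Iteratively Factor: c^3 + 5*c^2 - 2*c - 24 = (c - 2)*(c^2 + 7*c + 12) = (c - 2)*(c + 4)*(c + 3)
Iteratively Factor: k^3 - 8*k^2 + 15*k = (k)*(k^2 - 8*k + 15) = k*(k - 5)*(k - 3)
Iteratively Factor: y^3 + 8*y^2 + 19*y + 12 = (y + 4)*(y^2 + 4*y + 3) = (y + 1)*(y + 4)*(y + 3)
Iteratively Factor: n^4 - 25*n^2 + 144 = (n + 3)*(n^3 - 3*n^2 - 16*n + 48) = (n + 3)*(n + 4)*(n^2 - 7*n + 12) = (n - 4)*(n + 3)*(n + 4)*(n - 3)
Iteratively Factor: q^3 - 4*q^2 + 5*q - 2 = (q - 2)*(q^2 - 2*q + 1) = (q - 2)*(q - 1)*(q - 1)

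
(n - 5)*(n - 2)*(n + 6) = n^3 - n^2 - 32*n + 60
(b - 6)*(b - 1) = b^2 - 7*b + 6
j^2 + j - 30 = (j - 5)*(j + 6)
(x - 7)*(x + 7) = x^2 - 49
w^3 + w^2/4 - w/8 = w*(w - 1/4)*(w + 1/2)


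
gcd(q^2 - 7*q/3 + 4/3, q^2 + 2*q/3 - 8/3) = q - 4/3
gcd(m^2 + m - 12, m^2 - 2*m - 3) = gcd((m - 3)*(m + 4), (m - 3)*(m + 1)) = m - 3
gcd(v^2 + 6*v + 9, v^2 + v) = 1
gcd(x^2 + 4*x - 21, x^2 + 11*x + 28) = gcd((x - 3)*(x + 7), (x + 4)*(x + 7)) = x + 7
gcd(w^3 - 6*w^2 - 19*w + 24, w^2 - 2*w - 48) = w - 8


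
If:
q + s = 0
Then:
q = -s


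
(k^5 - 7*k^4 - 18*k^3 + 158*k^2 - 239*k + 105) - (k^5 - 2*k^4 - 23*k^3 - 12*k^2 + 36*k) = -5*k^4 + 5*k^3 + 170*k^2 - 275*k + 105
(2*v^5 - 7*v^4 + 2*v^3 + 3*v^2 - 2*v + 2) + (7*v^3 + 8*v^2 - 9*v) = 2*v^5 - 7*v^4 + 9*v^3 + 11*v^2 - 11*v + 2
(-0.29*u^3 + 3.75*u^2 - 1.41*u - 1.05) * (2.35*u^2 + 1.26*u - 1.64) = -0.6815*u^5 + 8.4471*u^4 + 1.8871*u^3 - 10.3941*u^2 + 0.9894*u + 1.722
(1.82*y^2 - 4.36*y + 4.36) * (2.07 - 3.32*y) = -6.0424*y^3 + 18.2426*y^2 - 23.5004*y + 9.0252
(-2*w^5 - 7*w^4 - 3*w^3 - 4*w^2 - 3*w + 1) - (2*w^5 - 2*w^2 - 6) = -4*w^5 - 7*w^4 - 3*w^3 - 2*w^2 - 3*w + 7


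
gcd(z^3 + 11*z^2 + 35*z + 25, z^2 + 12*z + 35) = z + 5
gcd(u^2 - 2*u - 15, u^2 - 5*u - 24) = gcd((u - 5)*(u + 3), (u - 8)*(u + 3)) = u + 3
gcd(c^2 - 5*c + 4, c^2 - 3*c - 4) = c - 4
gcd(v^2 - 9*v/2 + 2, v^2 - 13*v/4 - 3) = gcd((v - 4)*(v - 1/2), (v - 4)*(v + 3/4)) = v - 4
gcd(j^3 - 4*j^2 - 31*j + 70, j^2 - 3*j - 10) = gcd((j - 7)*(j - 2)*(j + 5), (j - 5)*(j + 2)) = 1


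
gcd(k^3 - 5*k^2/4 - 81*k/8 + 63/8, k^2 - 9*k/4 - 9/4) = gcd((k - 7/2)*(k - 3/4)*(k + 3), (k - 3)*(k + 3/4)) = 1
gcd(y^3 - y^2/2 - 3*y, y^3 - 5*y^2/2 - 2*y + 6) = y^2 - y/2 - 3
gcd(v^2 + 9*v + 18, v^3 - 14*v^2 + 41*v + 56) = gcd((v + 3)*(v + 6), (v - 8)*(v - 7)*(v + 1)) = 1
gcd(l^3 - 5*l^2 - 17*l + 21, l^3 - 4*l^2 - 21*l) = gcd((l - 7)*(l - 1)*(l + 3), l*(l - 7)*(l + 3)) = l^2 - 4*l - 21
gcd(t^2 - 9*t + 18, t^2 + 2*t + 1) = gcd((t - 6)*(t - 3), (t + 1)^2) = 1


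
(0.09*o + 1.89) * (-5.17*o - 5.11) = -0.4653*o^2 - 10.2312*o - 9.6579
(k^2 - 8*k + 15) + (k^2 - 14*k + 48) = 2*k^2 - 22*k + 63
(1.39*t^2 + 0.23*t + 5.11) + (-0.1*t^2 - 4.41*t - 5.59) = 1.29*t^2 - 4.18*t - 0.48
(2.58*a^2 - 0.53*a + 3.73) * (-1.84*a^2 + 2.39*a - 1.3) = -4.7472*a^4 + 7.1414*a^3 - 11.4839*a^2 + 9.6037*a - 4.849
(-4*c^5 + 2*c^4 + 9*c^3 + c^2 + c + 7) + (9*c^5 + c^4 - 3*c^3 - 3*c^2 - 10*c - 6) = 5*c^5 + 3*c^4 + 6*c^3 - 2*c^2 - 9*c + 1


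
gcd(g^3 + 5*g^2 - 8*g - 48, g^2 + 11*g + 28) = g + 4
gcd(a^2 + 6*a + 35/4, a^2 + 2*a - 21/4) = a + 7/2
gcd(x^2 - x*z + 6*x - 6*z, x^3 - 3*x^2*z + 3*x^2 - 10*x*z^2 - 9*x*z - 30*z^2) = 1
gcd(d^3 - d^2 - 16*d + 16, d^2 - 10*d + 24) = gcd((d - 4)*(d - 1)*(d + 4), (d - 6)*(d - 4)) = d - 4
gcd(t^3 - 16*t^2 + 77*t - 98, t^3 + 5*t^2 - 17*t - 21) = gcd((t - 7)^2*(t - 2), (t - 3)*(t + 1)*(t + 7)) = 1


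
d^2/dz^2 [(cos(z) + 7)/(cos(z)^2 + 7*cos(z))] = (sin(z)^2 + 1)/cos(z)^3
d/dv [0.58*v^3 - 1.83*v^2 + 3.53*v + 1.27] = 1.74*v^2 - 3.66*v + 3.53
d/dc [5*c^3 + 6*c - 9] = 15*c^2 + 6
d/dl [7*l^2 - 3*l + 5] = 14*l - 3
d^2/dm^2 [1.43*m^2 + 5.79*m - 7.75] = 2.86000000000000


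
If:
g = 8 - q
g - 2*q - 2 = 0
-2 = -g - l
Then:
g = 6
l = -4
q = 2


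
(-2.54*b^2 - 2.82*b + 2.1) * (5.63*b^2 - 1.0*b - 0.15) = -14.3002*b^4 - 13.3366*b^3 + 15.024*b^2 - 1.677*b - 0.315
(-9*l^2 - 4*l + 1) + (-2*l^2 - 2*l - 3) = -11*l^2 - 6*l - 2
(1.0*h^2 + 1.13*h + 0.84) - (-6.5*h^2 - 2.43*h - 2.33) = 7.5*h^2 + 3.56*h + 3.17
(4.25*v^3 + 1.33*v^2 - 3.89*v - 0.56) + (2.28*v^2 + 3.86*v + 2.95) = 4.25*v^3 + 3.61*v^2 - 0.0300000000000002*v + 2.39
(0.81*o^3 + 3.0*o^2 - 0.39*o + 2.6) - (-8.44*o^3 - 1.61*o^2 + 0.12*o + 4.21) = 9.25*o^3 + 4.61*o^2 - 0.51*o - 1.61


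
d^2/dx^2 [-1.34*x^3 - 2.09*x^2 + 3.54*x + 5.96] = -8.04*x - 4.18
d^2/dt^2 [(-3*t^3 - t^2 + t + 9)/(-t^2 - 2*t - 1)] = 12*(t - 4)/(t^4 + 4*t^3 + 6*t^2 + 4*t + 1)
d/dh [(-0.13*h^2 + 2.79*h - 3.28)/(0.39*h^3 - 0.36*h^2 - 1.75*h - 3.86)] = (0.0507*h^4 - 2.1762*h^3 + 5.0695*h^2 - 1.358*h - 16.5094)/(0.1521*h^6 - 0.2808*h^5 - 1.2354*h^4 - 1.7508*h^3 + 5.8417*h^2 + 13.51*h + 14.8996)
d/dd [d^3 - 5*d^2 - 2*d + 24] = 3*d^2 - 10*d - 2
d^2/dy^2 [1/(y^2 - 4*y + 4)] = 6/(y^4 - 8*y^3 + 24*y^2 - 32*y + 16)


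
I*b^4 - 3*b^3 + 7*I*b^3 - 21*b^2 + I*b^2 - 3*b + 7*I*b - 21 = (b + 7)*(b + I)*(b + 3*I)*(I*b + 1)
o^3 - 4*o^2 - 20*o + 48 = (o - 6)*(o - 2)*(o + 4)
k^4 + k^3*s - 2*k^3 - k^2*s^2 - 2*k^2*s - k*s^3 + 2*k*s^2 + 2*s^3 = (k - 2)*(k - s)*(k + s)^2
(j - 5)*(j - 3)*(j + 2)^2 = j^4 - 4*j^3 - 13*j^2 + 28*j + 60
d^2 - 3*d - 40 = (d - 8)*(d + 5)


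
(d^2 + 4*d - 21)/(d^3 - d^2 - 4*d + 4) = (d^2 + 4*d - 21)/(d^3 - d^2 - 4*d + 4)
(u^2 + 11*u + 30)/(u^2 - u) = (u^2 + 11*u + 30)/(u*(u - 1))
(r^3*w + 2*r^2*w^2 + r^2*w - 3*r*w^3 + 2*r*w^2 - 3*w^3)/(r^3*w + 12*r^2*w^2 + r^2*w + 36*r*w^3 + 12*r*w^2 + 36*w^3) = (r^2 + 2*r*w - 3*w^2)/(r^2 + 12*r*w + 36*w^2)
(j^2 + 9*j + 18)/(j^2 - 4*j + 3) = (j^2 + 9*j + 18)/(j^2 - 4*j + 3)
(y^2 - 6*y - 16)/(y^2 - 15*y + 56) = (y + 2)/(y - 7)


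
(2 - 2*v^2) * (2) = 4 - 4*v^2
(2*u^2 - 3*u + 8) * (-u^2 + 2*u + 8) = -2*u^4 + 7*u^3 + 2*u^2 - 8*u + 64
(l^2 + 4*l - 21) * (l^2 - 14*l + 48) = l^4 - 10*l^3 - 29*l^2 + 486*l - 1008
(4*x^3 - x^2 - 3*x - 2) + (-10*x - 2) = 4*x^3 - x^2 - 13*x - 4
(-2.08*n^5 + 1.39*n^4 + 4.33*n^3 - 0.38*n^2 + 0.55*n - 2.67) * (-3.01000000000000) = 6.2608*n^5 - 4.1839*n^4 - 13.0333*n^3 + 1.1438*n^2 - 1.6555*n + 8.0367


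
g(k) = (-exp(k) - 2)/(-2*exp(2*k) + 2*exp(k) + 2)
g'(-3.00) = 0.02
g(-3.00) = -0.98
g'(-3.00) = 0.02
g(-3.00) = -0.98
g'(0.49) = -6473.86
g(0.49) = 56.51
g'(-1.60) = 0.01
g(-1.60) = -0.95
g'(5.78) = -0.00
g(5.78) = 0.00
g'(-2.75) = 0.02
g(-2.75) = -0.97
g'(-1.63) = 0.01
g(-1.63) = -0.95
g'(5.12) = -0.00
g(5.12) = 0.00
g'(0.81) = -4.50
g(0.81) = 1.18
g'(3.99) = -0.01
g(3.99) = 0.01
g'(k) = (-exp(k) - 2)*(4*exp(2*k) - 2*exp(k))/(-2*exp(2*k) + 2*exp(k) + 2)^2 - exp(k)/(-2*exp(2*k) + 2*exp(k) + 2) = (-(exp(k) + 2)*(2*exp(k) - 1) + exp(2*k) - exp(k) - 1)*exp(k)/(2*(-exp(2*k) + exp(k) + 1)^2)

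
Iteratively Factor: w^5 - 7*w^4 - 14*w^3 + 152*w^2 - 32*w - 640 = (w + 4)*(w^4 - 11*w^3 + 30*w^2 + 32*w - 160) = (w + 2)*(w + 4)*(w^3 - 13*w^2 + 56*w - 80) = (w - 4)*(w + 2)*(w + 4)*(w^2 - 9*w + 20) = (w - 4)^2*(w + 2)*(w + 4)*(w - 5)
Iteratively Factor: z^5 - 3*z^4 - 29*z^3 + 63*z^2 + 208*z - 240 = (z + 4)*(z^4 - 7*z^3 - z^2 + 67*z - 60) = (z - 1)*(z + 4)*(z^3 - 6*z^2 - 7*z + 60) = (z - 5)*(z - 1)*(z + 4)*(z^2 - z - 12) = (z - 5)*(z - 4)*(z - 1)*(z + 4)*(z + 3)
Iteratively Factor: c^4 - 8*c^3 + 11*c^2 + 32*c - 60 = (c - 3)*(c^3 - 5*c^2 - 4*c + 20) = (c - 3)*(c - 2)*(c^2 - 3*c - 10) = (c - 5)*(c - 3)*(c - 2)*(c + 2)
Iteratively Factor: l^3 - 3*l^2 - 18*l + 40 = (l - 5)*(l^2 + 2*l - 8) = (l - 5)*(l - 2)*(l + 4)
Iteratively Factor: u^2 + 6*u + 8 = (u + 2)*(u + 4)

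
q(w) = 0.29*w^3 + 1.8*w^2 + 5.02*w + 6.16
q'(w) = 0.87*w^2 + 3.6*w + 5.02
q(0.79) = 11.39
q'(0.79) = 8.41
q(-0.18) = 5.31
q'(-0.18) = 4.40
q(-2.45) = 0.40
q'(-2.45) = 1.42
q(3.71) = 64.37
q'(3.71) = 30.35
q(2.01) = 25.88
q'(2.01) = 15.77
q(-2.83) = -0.20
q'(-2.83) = 1.80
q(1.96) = 25.10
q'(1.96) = 15.42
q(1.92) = 24.49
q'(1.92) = 15.14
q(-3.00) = -0.53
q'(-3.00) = 2.05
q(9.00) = 408.55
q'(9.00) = 107.89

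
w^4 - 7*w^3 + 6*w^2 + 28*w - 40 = (w - 5)*(w - 2)^2*(w + 2)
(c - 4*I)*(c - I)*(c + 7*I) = c^3 + 2*I*c^2 + 31*c - 28*I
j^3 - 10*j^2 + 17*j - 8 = (j - 8)*(j - 1)^2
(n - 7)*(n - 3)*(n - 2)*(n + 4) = n^4 - 8*n^3 - 7*n^2 + 122*n - 168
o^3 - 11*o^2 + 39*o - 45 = (o - 5)*(o - 3)^2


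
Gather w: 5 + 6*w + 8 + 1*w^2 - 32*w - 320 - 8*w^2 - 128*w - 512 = -7*w^2 - 154*w - 819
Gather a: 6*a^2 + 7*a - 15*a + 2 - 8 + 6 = 6*a^2 - 8*a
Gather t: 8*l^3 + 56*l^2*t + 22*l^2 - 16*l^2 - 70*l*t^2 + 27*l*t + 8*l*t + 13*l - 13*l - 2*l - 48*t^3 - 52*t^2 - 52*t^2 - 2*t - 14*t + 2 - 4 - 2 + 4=8*l^3 + 6*l^2 - 2*l - 48*t^3 + t^2*(-70*l - 104) + t*(56*l^2 + 35*l - 16)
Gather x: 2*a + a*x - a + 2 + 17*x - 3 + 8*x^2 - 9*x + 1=a + 8*x^2 + x*(a + 8)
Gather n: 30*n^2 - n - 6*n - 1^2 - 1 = 30*n^2 - 7*n - 2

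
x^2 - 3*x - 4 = (x - 4)*(x + 1)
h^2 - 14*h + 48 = (h - 8)*(h - 6)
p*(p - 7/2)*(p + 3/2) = p^3 - 2*p^2 - 21*p/4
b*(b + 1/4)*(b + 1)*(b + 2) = b^4 + 13*b^3/4 + 11*b^2/4 + b/2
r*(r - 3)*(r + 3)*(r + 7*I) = r^4 + 7*I*r^3 - 9*r^2 - 63*I*r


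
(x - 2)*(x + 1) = x^2 - x - 2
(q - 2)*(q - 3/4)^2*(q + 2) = q^4 - 3*q^3/2 - 55*q^2/16 + 6*q - 9/4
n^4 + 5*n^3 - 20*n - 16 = (n - 2)*(n + 1)*(n + 2)*(n + 4)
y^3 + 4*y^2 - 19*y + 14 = (y - 2)*(y - 1)*(y + 7)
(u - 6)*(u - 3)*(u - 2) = u^3 - 11*u^2 + 36*u - 36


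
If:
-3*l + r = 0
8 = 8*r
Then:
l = 1/3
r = 1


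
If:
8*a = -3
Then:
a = -3/8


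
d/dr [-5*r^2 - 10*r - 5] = -10*r - 10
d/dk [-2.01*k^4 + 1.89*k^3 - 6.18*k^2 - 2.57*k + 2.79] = -8.04*k^3 + 5.67*k^2 - 12.36*k - 2.57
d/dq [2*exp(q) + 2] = 2*exp(q)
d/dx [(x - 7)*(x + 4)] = 2*x - 3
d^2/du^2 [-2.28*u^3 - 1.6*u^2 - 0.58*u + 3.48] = -13.68*u - 3.2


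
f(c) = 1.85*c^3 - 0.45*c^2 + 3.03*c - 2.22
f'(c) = 5.55*c^2 - 0.9*c + 3.03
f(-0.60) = -4.60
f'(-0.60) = 5.57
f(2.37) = 27.06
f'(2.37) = 32.07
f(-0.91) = -6.74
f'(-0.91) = 8.44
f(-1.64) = -16.56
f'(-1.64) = 19.43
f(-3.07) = -69.29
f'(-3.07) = 58.10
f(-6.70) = -599.13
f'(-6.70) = 258.20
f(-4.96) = -254.06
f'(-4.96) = 144.03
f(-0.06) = -2.40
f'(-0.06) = 3.10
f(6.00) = 399.36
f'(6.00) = 197.43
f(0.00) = -2.22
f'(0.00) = 3.03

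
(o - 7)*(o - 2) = o^2 - 9*o + 14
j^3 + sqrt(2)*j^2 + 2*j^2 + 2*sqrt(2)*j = j*(j + 2)*(j + sqrt(2))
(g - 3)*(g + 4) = g^2 + g - 12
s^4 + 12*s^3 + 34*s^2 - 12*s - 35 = (s - 1)*(s + 1)*(s + 5)*(s + 7)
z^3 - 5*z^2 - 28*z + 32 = (z - 8)*(z - 1)*(z + 4)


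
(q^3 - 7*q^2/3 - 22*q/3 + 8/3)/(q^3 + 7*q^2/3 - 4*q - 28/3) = (3*q^2 - 13*q + 4)/(3*q^2 + q - 14)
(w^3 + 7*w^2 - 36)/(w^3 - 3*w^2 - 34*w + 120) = (w^2 + w - 6)/(w^2 - 9*w + 20)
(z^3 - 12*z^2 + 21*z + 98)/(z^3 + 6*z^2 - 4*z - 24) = (z^2 - 14*z + 49)/(z^2 + 4*z - 12)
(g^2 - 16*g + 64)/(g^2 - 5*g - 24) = (g - 8)/(g + 3)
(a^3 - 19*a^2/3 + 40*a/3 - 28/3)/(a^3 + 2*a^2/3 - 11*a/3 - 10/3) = (3*a^2 - 13*a + 14)/(3*a^2 + 8*a + 5)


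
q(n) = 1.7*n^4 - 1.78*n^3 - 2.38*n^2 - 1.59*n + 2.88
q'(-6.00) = -1634.07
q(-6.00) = 2514.42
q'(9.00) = 4480.23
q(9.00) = 9651.87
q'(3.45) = 197.66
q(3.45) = 136.81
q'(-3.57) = -362.05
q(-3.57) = 335.35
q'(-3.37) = -306.45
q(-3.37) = 268.60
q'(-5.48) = -1254.92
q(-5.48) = 1766.15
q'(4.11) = 360.74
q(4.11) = 317.65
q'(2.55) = 64.30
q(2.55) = 25.71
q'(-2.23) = -92.94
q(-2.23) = 56.37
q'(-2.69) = -159.79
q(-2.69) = 113.60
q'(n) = 6.8*n^3 - 5.34*n^2 - 4.76*n - 1.59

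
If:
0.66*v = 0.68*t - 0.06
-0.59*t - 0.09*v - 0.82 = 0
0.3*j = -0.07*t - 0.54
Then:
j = -1.52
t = -1.19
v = -1.32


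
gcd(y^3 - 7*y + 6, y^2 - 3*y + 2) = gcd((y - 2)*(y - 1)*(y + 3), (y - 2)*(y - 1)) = y^2 - 3*y + 2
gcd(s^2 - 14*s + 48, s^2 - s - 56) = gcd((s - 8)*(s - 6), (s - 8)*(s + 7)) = s - 8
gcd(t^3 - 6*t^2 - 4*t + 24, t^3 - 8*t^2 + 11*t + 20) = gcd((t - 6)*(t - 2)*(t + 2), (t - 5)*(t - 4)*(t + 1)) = 1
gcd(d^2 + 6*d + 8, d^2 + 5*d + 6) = d + 2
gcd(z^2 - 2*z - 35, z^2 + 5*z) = z + 5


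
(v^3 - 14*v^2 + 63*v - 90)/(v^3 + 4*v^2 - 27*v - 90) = (v^2 - 9*v + 18)/(v^2 + 9*v + 18)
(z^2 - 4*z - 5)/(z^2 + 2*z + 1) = (z - 5)/(z + 1)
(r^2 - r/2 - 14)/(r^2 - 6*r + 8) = (r + 7/2)/(r - 2)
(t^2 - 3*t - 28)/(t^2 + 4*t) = (t - 7)/t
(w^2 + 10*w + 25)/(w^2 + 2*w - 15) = (w + 5)/(w - 3)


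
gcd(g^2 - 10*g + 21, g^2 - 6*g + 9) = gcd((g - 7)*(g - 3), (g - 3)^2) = g - 3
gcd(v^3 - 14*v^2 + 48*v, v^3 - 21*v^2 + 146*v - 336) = v^2 - 14*v + 48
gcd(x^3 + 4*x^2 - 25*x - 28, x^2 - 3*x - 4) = x^2 - 3*x - 4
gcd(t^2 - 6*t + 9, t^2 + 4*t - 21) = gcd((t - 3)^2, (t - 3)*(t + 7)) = t - 3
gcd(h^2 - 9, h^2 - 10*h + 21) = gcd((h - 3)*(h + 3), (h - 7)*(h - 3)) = h - 3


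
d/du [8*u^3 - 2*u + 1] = 24*u^2 - 2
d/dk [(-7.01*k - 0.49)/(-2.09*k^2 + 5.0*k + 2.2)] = (14.6509*k^2 - 35.05*k - (4.18*k - 5.0)*(7.01*k + 0.49) - 15.422)/(-2.09*k^2 + 5.0*k + 2.2)^2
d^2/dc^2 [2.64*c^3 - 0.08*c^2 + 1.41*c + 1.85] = 15.84*c - 0.16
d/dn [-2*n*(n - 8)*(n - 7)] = -6*n^2 + 60*n - 112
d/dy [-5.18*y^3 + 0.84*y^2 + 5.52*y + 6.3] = -15.54*y^2 + 1.68*y + 5.52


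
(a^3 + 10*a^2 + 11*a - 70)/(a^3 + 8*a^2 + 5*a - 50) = (a + 7)/(a + 5)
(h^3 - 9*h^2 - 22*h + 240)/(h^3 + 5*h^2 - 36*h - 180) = (h - 8)/(h + 6)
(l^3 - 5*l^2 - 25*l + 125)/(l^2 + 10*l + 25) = (l^2 - 10*l + 25)/(l + 5)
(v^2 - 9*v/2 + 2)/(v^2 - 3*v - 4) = (v - 1/2)/(v + 1)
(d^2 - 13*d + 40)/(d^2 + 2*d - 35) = (d - 8)/(d + 7)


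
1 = 1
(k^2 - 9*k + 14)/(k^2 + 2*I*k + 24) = (k^2 - 9*k + 14)/(k^2 + 2*I*k + 24)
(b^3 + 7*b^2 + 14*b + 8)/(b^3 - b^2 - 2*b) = (b^2 + 6*b + 8)/(b*(b - 2))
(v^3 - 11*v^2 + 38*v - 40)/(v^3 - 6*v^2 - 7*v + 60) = (v - 2)/(v + 3)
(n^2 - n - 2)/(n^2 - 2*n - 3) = (n - 2)/(n - 3)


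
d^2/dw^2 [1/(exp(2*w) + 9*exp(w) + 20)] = (2*(2*exp(w) + 9)^2*exp(w) - (4*exp(w) + 9)*(exp(2*w) + 9*exp(w) + 20))*exp(w)/(exp(2*w) + 9*exp(w) + 20)^3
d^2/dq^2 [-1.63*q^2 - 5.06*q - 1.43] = -3.26000000000000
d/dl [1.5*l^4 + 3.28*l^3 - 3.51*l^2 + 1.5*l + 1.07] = 6.0*l^3 + 9.84*l^2 - 7.02*l + 1.5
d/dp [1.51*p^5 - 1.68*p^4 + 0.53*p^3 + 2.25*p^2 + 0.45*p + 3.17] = 7.55*p^4 - 6.72*p^3 + 1.59*p^2 + 4.5*p + 0.45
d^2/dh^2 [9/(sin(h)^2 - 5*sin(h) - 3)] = 9*(4*sin(h)^4 - 15*sin(h)^3 + 31*sin(h)^2 + 15*sin(h) - 56)/(5*sin(h) + cos(h)^2 + 2)^3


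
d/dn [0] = 0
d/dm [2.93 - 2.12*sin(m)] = -2.12*cos(m)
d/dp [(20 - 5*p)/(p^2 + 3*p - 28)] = 5/(p^2 + 14*p + 49)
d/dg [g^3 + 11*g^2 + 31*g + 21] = 3*g^2 + 22*g + 31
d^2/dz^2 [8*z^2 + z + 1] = 16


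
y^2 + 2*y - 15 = (y - 3)*(y + 5)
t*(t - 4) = t^2 - 4*t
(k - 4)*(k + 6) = k^2 + 2*k - 24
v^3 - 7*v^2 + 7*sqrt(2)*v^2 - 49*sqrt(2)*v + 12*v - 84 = (v - 7)*(v + sqrt(2))*(v + 6*sqrt(2))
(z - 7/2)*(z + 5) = z^2 + 3*z/2 - 35/2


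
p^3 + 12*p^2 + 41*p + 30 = (p + 1)*(p + 5)*(p + 6)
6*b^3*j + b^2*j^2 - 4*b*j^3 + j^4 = j*(-3*b + j)*(-2*b + j)*(b + j)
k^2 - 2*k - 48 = (k - 8)*(k + 6)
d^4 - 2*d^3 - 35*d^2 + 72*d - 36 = (d - 6)*(d - 1)^2*(d + 6)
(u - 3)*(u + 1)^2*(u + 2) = u^4 + u^3 - 7*u^2 - 13*u - 6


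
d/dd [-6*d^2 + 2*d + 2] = 2 - 12*d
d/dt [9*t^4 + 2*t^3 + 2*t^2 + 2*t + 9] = 36*t^3 + 6*t^2 + 4*t + 2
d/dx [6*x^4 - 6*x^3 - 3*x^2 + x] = 24*x^3 - 18*x^2 - 6*x + 1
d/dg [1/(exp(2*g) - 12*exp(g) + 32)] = 2*(6 - exp(g))*exp(g)/(exp(2*g) - 12*exp(g) + 32)^2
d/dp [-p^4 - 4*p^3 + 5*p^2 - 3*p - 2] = -4*p^3 - 12*p^2 + 10*p - 3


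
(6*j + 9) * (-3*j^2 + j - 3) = -18*j^3 - 21*j^2 - 9*j - 27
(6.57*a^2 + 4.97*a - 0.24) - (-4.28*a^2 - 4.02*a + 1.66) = 10.85*a^2 + 8.99*a - 1.9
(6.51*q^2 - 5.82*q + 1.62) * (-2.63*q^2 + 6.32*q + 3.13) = -17.1213*q^4 + 56.4498*q^3 - 20.6667*q^2 - 7.9782*q + 5.0706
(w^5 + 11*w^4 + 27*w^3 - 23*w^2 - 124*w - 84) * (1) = w^5 + 11*w^4 + 27*w^3 - 23*w^2 - 124*w - 84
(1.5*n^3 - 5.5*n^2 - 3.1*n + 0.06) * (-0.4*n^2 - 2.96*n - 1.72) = -0.6*n^5 - 2.24*n^4 + 14.94*n^3 + 18.612*n^2 + 5.1544*n - 0.1032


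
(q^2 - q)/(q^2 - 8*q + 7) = q/(q - 7)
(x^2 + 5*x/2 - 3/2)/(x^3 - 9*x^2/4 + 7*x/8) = 4*(x + 3)/(x*(4*x - 7))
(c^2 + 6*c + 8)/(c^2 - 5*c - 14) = (c + 4)/(c - 7)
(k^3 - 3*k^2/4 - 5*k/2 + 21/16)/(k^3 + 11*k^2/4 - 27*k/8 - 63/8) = (k - 1/2)/(k + 3)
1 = 1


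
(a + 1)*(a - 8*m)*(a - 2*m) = a^3 - 10*a^2*m + a^2 + 16*a*m^2 - 10*a*m + 16*m^2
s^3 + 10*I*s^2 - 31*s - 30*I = (s + 2*I)*(s + 3*I)*(s + 5*I)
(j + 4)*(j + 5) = j^2 + 9*j + 20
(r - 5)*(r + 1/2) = r^2 - 9*r/2 - 5/2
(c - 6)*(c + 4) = c^2 - 2*c - 24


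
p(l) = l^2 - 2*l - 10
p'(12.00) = 22.00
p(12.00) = 110.00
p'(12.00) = 22.00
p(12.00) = 110.00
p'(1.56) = 1.12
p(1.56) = -10.69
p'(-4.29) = -10.58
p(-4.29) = 16.98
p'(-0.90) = -3.80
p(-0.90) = -7.39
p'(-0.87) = -3.74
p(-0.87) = -7.50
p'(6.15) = 10.30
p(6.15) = 15.52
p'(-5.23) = -12.46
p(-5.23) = 27.81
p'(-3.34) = -8.68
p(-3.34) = 7.84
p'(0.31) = -1.38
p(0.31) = -10.52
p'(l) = 2*l - 2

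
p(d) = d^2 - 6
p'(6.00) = 12.00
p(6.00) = 30.00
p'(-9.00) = -18.00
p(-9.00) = 75.00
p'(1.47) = 2.94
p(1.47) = -3.84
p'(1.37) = 2.74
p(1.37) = -4.12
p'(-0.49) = -0.98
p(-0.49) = -5.76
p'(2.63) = 5.26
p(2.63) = 0.92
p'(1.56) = 3.12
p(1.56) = -3.57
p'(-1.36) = -2.72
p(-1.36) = -4.15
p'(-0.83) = -1.66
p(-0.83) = -5.31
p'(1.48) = 2.96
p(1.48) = -3.81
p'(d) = 2*d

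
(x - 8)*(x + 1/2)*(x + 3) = x^3 - 9*x^2/2 - 53*x/2 - 12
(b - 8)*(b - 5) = b^2 - 13*b + 40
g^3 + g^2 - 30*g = g*(g - 5)*(g + 6)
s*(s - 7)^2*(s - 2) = s^4 - 16*s^3 + 77*s^2 - 98*s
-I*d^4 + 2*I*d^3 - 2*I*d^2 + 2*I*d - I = (d - 1)*(d - I)*(d + I)*(-I*d + I)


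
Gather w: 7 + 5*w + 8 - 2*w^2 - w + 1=-2*w^2 + 4*w + 16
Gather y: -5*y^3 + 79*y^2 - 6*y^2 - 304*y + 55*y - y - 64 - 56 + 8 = -5*y^3 + 73*y^2 - 250*y - 112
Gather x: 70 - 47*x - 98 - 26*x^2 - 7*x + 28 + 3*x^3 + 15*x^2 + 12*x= 3*x^3 - 11*x^2 - 42*x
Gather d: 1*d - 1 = d - 1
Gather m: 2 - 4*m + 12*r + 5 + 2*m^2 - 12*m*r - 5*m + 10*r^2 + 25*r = 2*m^2 + m*(-12*r - 9) + 10*r^2 + 37*r + 7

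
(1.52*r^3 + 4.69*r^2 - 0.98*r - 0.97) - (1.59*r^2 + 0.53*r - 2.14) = 1.52*r^3 + 3.1*r^2 - 1.51*r + 1.17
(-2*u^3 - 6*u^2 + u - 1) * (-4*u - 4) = 8*u^4 + 32*u^3 + 20*u^2 + 4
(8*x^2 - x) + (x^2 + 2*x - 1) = 9*x^2 + x - 1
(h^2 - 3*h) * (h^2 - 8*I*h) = h^4 - 3*h^3 - 8*I*h^3 + 24*I*h^2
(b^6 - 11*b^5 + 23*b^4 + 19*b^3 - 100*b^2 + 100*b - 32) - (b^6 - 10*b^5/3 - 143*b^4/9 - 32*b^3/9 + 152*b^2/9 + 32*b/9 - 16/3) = -23*b^5/3 + 350*b^4/9 + 203*b^3/9 - 1052*b^2/9 + 868*b/9 - 80/3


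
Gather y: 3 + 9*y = 9*y + 3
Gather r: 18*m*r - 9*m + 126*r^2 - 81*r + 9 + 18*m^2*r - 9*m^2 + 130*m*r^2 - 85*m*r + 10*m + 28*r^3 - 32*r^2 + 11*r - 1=-9*m^2 + m + 28*r^3 + r^2*(130*m + 94) + r*(18*m^2 - 67*m - 70) + 8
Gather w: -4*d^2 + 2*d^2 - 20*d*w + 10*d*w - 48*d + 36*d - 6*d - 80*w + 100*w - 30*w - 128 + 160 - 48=-2*d^2 - 18*d + w*(-10*d - 10) - 16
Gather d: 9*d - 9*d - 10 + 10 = 0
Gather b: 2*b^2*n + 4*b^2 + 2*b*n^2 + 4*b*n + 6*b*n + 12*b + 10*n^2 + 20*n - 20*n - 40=b^2*(2*n + 4) + b*(2*n^2 + 10*n + 12) + 10*n^2 - 40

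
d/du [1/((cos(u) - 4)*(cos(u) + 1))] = (2*cos(u) - 3)*sin(u)/((cos(u) - 4)^2*(cos(u) + 1)^2)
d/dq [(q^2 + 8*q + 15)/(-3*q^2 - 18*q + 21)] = 2*(q^2 + 22*q + 73)/(3*(q^4 + 12*q^3 + 22*q^2 - 84*q + 49))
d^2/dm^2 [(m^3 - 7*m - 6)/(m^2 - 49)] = 12*(7*m^3 - 3*m^2 + 1029*m - 49)/(m^6 - 147*m^4 + 7203*m^2 - 117649)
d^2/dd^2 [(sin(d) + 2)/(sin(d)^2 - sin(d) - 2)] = (sin(d)^5 + 9*sin(d)^4 + 4*sin(d)^3 + 4*sin(d)^2 - 8)/(sin(d) + cos(d)^2 + 1)^3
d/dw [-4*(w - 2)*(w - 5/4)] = 13 - 8*w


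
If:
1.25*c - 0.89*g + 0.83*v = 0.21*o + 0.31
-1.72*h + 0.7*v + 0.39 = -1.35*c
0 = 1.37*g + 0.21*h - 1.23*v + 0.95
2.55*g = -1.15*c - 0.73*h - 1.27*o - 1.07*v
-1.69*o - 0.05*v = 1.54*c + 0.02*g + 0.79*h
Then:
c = -0.27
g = -0.24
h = 0.24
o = 0.12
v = 0.55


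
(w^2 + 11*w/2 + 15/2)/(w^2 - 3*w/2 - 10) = (w + 3)/(w - 4)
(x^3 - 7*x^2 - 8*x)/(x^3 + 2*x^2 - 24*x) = (x^2 - 7*x - 8)/(x^2 + 2*x - 24)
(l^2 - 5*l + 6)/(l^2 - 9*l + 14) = (l - 3)/(l - 7)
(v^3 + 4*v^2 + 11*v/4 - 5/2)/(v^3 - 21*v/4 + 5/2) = (v + 2)/(v - 2)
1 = 1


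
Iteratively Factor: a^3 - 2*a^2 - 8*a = (a + 2)*(a^2 - 4*a) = (a - 4)*(a + 2)*(a)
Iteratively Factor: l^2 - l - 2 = (l + 1)*(l - 2)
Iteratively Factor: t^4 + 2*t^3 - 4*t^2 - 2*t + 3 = (t - 1)*(t^3 + 3*t^2 - t - 3) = (t - 1)^2*(t^2 + 4*t + 3) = (t - 1)^2*(t + 3)*(t + 1)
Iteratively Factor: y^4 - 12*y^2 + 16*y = (y + 4)*(y^3 - 4*y^2 + 4*y) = y*(y + 4)*(y^2 - 4*y + 4) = y*(y - 2)*(y + 4)*(y - 2)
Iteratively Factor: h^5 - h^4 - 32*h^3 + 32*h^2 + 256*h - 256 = (h - 1)*(h^4 - 32*h^2 + 256) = (h - 4)*(h - 1)*(h^3 + 4*h^2 - 16*h - 64) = (h - 4)^2*(h - 1)*(h^2 + 8*h + 16) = (h - 4)^2*(h - 1)*(h + 4)*(h + 4)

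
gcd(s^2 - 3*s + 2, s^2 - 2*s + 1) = s - 1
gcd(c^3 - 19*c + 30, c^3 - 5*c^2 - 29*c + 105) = c^2 + 2*c - 15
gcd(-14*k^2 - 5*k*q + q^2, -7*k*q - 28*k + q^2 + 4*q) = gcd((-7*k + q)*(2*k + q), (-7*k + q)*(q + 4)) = -7*k + q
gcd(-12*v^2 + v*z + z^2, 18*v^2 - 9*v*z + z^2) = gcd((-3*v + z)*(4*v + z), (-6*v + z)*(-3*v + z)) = -3*v + z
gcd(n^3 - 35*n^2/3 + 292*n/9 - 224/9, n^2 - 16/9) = n - 4/3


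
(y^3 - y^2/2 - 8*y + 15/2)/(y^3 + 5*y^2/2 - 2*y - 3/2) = (2*y - 5)/(2*y + 1)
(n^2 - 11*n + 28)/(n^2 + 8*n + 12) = (n^2 - 11*n + 28)/(n^2 + 8*n + 12)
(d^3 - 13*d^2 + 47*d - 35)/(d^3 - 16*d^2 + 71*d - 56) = (d - 5)/(d - 8)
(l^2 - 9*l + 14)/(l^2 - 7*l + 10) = (l - 7)/(l - 5)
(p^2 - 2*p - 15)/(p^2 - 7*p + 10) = (p + 3)/(p - 2)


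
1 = 1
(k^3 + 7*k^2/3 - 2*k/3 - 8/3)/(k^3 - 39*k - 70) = (3*k^2 + k - 4)/(3*(k^2 - 2*k - 35))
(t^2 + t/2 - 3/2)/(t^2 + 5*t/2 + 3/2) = (t - 1)/(t + 1)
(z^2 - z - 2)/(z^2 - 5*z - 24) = (-z^2 + z + 2)/(-z^2 + 5*z + 24)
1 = 1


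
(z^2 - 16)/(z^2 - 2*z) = (z^2 - 16)/(z*(z - 2))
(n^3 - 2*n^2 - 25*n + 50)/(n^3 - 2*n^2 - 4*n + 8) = (n^2 - 25)/(n^2 - 4)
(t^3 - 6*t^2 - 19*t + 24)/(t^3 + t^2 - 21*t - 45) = (t^2 - 9*t + 8)/(t^2 - 2*t - 15)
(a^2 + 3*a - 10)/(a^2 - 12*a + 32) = (a^2 + 3*a - 10)/(a^2 - 12*a + 32)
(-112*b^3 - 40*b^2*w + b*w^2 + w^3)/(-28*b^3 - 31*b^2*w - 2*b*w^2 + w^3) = (4*b + w)/(b + w)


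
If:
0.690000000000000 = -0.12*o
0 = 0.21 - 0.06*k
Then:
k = 3.50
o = -5.75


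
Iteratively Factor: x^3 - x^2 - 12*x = (x)*(x^2 - x - 12) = x*(x - 4)*(x + 3)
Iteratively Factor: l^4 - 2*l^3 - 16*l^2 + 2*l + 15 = (l - 5)*(l^3 + 3*l^2 - l - 3) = (l - 5)*(l - 1)*(l^2 + 4*l + 3) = (l - 5)*(l - 1)*(l + 3)*(l + 1)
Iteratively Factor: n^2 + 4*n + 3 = (n + 1)*(n + 3)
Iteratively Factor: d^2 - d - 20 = (d - 5)*(d + 4)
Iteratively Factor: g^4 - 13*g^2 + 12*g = (g + 4)*(g^3 - 4*g^2 + 3*g) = (g - 1)*(g + 4)*(g^2 - 3*g) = (g - 3)*(g - 1)*(g + 4)*(g)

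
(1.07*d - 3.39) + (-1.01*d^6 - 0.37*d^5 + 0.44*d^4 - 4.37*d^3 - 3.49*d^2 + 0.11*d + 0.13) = -1.01*d^6 - 0.37*d^5 + 0.44*d^4 - 4.37*d^3 - 3.49*d^2 + 1.18*d - 3.26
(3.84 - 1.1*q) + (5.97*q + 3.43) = 4.87*q + 7.27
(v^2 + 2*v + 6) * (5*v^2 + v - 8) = 5*v^4 + 11*v^3 + 24*v^2 - 10*v - 48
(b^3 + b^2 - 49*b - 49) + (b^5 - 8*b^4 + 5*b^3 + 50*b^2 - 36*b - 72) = b^5 - 8*b^4 + 6*b^3 + 51*b^2 - 85*b - 121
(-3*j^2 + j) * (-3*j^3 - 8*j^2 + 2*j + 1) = 9*j^5 + 21*j^4 - 14*j^3 - j^2 + j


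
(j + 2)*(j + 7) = j^2 + 9*j + 14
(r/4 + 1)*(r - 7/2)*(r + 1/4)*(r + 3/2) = r^4/4 + 9*r^3/16 - 51*r^2/16 - 389*r/64 - 21/16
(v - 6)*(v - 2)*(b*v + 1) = b*v^3 - 8*b*v^2 + 12*b*v + v^2 - 8*v + 12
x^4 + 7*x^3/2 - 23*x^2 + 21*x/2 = x*(x - 3)*(x - 1/2)*(x + 7)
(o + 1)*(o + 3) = o^2 + 4*o + 3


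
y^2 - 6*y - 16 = (y - 8)*(y + 2)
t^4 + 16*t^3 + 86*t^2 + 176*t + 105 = (t + 1)*(t + 3)*(t + 5)*(t + 7)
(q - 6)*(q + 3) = q^2 - 3*q - 18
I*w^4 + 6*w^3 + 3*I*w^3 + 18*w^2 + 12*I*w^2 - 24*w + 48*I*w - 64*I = (w + 4)*(w - 8*I)*(w + 2*I)*(I*w - I)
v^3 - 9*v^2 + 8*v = v*(v - 8)*(v - 1)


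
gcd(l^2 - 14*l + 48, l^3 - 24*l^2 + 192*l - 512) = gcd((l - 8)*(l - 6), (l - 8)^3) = l - 8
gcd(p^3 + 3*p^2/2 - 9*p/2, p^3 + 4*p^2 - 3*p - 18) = p + 3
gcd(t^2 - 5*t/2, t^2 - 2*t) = t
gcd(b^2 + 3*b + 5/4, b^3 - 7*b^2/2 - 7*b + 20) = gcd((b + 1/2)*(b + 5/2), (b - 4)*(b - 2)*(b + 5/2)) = b + 5/2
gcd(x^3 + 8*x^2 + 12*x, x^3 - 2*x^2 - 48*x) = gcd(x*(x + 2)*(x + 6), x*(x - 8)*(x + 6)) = x^2 + 6*x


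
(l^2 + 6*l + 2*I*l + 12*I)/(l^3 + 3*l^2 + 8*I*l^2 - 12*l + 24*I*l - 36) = (l + 6)/(l^2 + l*(3 + 6*I) + 18*I)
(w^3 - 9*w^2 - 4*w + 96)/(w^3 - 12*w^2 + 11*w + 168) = (w - 4)/(w - 7)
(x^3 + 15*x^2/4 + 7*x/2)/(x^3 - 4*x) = (x + 7/4)/(x - 2)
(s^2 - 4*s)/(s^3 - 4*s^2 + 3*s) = (s - 4)/(s^2 - 4*s + 3)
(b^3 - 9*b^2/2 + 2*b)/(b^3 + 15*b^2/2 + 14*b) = (2*b^2 - 9*b + 4)/(2*b^2 + 15*b + 28)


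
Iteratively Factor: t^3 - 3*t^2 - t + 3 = (t - 3)*(t^2 - 1) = (t - 3)*(t + 1)*(t - 1)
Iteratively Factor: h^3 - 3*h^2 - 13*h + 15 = (h - 1)*(h^2 - 2*h - 15) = (h - 5)*(h - 1)*(h + 3)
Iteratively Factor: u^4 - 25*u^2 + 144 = (u - 3)*(u^3 + 3*u^2 - 16*u - 48) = (u - 3)*(u + 4)*(u^2 - u - 12) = (u - 4)*(u - 3)*(u + 4)*(u + 3)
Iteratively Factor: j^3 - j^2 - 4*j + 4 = (j - 2)*(j^2 + j - 2) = (j - 2)*(j - 1)*(j + 2)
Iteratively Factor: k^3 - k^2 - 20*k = (k)*(k^2 - k - 20) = k*(k + 4)*(k - 5)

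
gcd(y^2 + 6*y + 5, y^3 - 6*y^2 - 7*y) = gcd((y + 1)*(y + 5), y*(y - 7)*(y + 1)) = y + 1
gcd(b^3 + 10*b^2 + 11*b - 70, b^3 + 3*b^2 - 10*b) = b^2 + 3*b - 10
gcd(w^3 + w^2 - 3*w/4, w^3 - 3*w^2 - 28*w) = w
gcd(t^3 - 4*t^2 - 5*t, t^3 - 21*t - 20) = t^2 - 4*t - 5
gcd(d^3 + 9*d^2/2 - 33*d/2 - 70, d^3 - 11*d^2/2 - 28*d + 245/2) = d + 5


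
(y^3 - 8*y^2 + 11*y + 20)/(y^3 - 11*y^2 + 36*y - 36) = (y^3 - 8*y^2 + 11*y + 20)/(y^3 - 11*y^2 + 36*y - 36)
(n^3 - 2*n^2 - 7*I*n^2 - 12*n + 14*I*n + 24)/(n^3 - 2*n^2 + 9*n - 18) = (n - 4*I)/(n + 3*I)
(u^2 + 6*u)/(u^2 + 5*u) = (u + 6)/(u + 5)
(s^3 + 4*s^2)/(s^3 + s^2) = (s + 4)/(s + 1)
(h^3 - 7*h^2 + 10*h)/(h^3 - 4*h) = (h - 5)/(h + 2)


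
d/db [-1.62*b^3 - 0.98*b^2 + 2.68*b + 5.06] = -4.86*b^2 - 1.96*b + 2.68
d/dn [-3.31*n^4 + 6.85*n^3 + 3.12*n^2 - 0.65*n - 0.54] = -13.24*n^3 + 20.55*n^2 + 6.24*n - 0.65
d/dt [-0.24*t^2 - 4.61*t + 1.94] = -0.48*t - 4.61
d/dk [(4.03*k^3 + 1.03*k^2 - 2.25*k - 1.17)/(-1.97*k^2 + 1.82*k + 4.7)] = (-7.9391*k^4 + 14.6692*k^3 + 54.2651*k^2 + 5.0722*k - 8.4456)/(3.8809*k^4 - 7.1708*k^3 - 15.2056*k^2 + 17.108*k + 22.09)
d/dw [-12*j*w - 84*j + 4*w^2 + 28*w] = -12*j + 8*w + 28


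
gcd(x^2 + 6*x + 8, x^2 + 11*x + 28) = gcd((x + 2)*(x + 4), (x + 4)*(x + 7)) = x + 4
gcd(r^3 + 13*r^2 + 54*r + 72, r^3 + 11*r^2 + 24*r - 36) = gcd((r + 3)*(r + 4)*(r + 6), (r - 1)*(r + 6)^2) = r + 6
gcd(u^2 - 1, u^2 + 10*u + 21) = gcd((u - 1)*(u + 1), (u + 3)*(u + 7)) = 1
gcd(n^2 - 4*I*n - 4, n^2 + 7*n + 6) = 1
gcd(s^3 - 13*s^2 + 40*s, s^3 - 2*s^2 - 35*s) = s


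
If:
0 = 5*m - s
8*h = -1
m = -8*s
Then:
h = -1/8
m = 0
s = 0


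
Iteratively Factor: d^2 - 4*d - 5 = (d - 5)*(d + 1)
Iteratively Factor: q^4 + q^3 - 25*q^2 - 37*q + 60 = (q + 3)*(q^3 - 2*q^2 - 19*q + 20) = (q - 5)*(q + 3)*(q^2 + 3*q - 4) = (q - 5)*(q + 3)*(q + 4)*(q - 1)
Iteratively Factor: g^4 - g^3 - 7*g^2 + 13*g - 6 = (g + 3)*(g^3 - 4*g^2 + 5*g - 2) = (g - 1)*(g + 3)*(g^2 - 3*g + 2) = (g - 1)^2*(g + 3)*(g - 2)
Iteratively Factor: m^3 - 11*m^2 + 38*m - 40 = (m - 5)*(m^2 - 6*m + 8) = (m - 5)*(m - 4)*(m - 2)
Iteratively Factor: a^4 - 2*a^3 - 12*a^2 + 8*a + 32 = (a + 2)*(a^3 - 4*a^2 - 4*a + 16) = (a - 2)*(a + 2)*(a^2 - 2*a - 8) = (a - 4)*(a - 2)*(a + 2)*(a + 2)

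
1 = 1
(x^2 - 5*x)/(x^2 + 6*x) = (x - 5)/(x + 6)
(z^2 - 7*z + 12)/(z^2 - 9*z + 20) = (z - 3)/(z - 5)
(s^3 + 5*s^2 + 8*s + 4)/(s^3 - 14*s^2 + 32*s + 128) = (s^2 + 3*s + 2)/(s^2 - 16*s + 64)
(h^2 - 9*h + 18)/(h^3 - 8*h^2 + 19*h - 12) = (h - 6)/(h^2 - 5*h + 4)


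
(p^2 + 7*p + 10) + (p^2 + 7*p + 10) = 2*p^2 + 14*p + 20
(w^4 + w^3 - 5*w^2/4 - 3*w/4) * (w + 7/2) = w^5 + 9*w^4/2 + 9*w^3/4 - 41*w^2/8 - 21*w/8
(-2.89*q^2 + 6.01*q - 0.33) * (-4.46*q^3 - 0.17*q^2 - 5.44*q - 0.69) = 12.8894*q^5 - 26.3133*q^4 + 16.1717*q^3 - 30.6442*q^2 - 2.3517*q + 0.2277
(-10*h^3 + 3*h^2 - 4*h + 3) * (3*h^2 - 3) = -30*h^5 + 9*h^4 + 18*h^3 + 12*h - 9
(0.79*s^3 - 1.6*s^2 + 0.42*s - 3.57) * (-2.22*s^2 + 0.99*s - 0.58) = -1.7538*s^5 + 4.3341*s^4 - 2.9746*s^3 + 9.2692*s^2 - 3.7779*s + 2.0706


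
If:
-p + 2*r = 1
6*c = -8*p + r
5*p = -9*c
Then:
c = -1/15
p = 3/25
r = 14/25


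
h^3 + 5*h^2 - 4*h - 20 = (h - 2)*(h + 2)*(h + 5)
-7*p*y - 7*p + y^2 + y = (-7*p + y)*(y + 1)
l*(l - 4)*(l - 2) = l^3 - 6*l^2 + 8*l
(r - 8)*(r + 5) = r^2 - 3*r - 40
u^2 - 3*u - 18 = (u - 6)*(u + 3)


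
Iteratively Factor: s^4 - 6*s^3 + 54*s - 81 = (s - 3)*(s^3 - 3*s^2 - 9*s + 27) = (s - 3)^2*(s^2 - 9) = (s - 3)^2*(s + 3)*(s - 3)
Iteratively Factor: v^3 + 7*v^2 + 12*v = (v + 3)*(v^2 + 4*v) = v*(v + 3)*(v + 4)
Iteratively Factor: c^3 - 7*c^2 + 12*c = (c - 3)*(c^2 - 4*c) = c*(c - 3)*(c - 4)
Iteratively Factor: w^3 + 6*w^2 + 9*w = (w + 3)*(w^2 + 3*w) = w*(w + 3)*(w + 3)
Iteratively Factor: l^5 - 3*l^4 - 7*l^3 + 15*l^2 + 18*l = (l - 3)*(l^4 - 7*l^2 - 6*l) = (l - 3)*(l + 2)*(l^3 - 2*l^2 - 3*l) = (l - 3)*(l + 1)*(l + 2)*(l^2 - 3*l) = l*(l - 3)*(l + 1)*(l + 2)*(l - 3)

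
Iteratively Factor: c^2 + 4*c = (c + 4)*(c)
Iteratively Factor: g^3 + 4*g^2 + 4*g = (g)*(g^2 + 4*g + 4) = g*(g + 2)*(g + 2)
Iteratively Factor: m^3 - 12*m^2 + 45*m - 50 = (m - 5)*(m^2 - 7*m + 10) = (m - 5)^2*(m - 2)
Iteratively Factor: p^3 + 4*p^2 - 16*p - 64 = (p - 4)*(p^2 + 8*p + 16) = (p - 4)*(p + 4)*(p + 4)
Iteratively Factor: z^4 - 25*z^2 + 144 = (z - 3)*(z^3 + 3*z^2 - 16*z - 48) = (z - 4)*(z - 3)*(z^2 + 7*z + 12) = (z - 4)*(z - 3)*(z + 3)*(z + 4)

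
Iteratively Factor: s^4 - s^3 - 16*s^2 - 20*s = (s)*(s^3 - s^2 - 16*s - 20) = s*(s + 2)*(s^2 - 3*s - 10) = s*(s - 5)*(s + 2)*(s + 2)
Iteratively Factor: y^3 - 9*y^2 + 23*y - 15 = (y - 3)*(y^2 - 6*y + 5) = (y - 3)*(y - 1)*(y - 5)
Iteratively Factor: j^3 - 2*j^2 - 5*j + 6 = (j + 2)*(j^2 - 4*j + 3) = (j - 3)*(j + 2)*(j - 1)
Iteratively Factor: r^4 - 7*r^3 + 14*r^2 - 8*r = (r - 2)*(r^3 - 5*r^2 + 4*r) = (r - 4)*(r - 2)*(r^2 - r) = r*(r - 4)*(r - 2)*(r - 1)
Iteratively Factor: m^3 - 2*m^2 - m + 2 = (m - 1)*(m^2 - m - 2) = (m - 1)*(m + 1)*(m - 2)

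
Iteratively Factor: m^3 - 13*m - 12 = (m + 1)*(m^2 - m - 12) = (m + 1)*(m + 3)*(m - 4)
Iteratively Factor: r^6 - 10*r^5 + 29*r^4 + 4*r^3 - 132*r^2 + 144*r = (r - 3)*(r^5 - 7*r^4 + 8*r^3 + 28*r^2 - 48*r) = (r - 4)*(r - 3)*(r^4 - 3*r^3 - 4*r^2 + 12*r) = (r - 4)*(r - 3)*(r - 2)*(r^3 - r^2 - 6*r) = (r - 4)*(r - 3)^2*(r - 2)*(r^2 + 2*r) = r*(r - 4)*(r - 3)^2*(r - 2)*(r + 2)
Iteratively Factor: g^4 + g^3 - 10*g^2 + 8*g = (g + 4)*(g^3 - 3*g^2 + 2*g) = (g - 2)*(g + 4)*(g^2 - g) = g*(g - 2)*(g + 4)*(g - 1)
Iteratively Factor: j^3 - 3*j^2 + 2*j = (j - 1)*(j^2 - 2*j) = (j - 2)*(j - 1)*(j)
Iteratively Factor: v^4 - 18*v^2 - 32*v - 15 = (v + 1)*(v^3 - v^2 - 17*v - 15) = (v + 1)*(v + 3)*(v^2 - 4*v - 5) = (v - 5)*(v + 1)*(v + 3)*(v + 1)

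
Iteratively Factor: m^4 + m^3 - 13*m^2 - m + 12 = (m + 4)*(m^3 - 3*m^2 - m + 3) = (m + 1)*(m + 4)*(m^2 - 4*m + 3) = (m - 1)*(m + 1)*(m + 4)*(m - 3)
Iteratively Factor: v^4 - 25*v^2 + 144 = (v - 4)*(v^3 + 4*v^2 - 9*v - 36) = (v - 4)*(v + 3)*(v^2 + v - 12) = (v - 4)*(v - 3)*(v + 3)*(v + 4)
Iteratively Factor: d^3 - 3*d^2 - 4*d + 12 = (d - 2)*(d^2 - d - 6) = (d - 3)*(d - 2)*(d + 2)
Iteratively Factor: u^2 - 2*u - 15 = (u + 3)*(u - 5)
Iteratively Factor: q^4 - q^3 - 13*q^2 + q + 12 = (q + 3)*(q^3 - 4*q^2 - q + 4) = (q - 1)*(q + 3)*(q^2 - 3*q - 4) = (q - 4)*(q - 1)*(q + 3)*(q + 1)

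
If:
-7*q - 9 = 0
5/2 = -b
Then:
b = -5/2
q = -9/7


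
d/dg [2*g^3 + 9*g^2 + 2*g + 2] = 6*g^2 + 18*g + 2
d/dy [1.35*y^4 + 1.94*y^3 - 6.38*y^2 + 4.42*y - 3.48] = 5.4*y^3 + 5.82*y^2 - 12.76*y + 4.42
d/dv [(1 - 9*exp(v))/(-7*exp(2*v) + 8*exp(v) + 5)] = (-63*exp(2*v) + 14*exp(v) - 53)*exp(v)/(49*exp(4*v) - 112*exp(3*v) - 6*exp(2*v) + 80*exp(v) + 25)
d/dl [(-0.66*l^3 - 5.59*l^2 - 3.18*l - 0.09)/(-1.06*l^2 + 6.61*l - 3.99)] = (0.6996*l^4 - 8.7252*l^3 - 32.4205*l^2 + 44.4174*l + 13.2831)/(1.1236*l^4 - 14.0132*l^3 + 52.1509*l^2 - 52.7478*l + 15.9201)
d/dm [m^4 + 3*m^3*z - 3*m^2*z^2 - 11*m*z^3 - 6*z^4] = 4*m^3 + 9*m^2*z - 6*m*z^2 - 11*z^3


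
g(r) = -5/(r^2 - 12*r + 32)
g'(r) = -5*(12 - 2*r)/(r^2 - 12*r + 32)^2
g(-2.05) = -0.08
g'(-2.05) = -0.02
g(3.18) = -1.27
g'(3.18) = -1.81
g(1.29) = -0.27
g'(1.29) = -0.14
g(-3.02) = -0.06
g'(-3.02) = -0.02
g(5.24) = 1.46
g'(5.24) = -0.65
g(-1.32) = -0.10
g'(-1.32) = -0.03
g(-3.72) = -0.06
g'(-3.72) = -0.01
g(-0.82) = -0.12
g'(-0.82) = -0.04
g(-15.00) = -0.01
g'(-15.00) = 0.00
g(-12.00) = -0.02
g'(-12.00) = 0.00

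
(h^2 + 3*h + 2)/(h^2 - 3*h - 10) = (h + 1)/(h - 5)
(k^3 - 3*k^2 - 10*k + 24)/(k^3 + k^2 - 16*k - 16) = (k^2 + k - 6)/(k^2 + 5*k + 4)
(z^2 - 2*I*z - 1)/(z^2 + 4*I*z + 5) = (z - I)/(z + 5*I)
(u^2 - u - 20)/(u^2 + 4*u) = (u - 5)/u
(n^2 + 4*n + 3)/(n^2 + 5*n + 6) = (n + 1)/(n + 2)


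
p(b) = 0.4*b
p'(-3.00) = 0.40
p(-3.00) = -1.20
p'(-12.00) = 0.40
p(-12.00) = -4.80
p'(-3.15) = 0.40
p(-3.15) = -1.26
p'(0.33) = 0.40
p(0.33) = 0.13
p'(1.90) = 0.40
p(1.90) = 0.76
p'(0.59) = 0.40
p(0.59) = 0.24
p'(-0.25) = 0.40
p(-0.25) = -0.10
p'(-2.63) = 0.40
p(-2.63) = -1.05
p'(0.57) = 0.40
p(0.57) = 0.23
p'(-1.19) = 0.40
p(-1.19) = -0.48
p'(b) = 0.400000000000000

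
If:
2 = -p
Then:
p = -2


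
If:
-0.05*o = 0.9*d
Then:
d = -0.0555555555555556*o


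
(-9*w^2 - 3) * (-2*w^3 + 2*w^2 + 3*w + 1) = 18*w^5 - 18*w^4 - 21*w^3 - 15*w^2 - 9*w - 3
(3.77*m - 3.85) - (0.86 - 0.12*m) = 3.89*m - 4.71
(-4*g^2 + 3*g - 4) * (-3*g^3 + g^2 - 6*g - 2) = 12*g^5 - 13*g^4 + 39*g^3 - 14*g^2 + 18*g + 8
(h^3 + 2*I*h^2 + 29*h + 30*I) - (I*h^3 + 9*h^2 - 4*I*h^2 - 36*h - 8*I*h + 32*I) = h^3 - I*h^3 - 9*h^2 + 6*I*h^2 + 65*h + 8*I*h - 2*I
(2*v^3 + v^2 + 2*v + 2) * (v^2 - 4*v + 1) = 2*v^5 - 7*v^4 - 5*v^2 - 6*v + 2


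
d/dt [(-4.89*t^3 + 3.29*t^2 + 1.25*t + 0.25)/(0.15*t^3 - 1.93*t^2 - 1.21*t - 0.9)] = (8.9442*t^4 + 11.4588*t^3 + 11.5221*t^2 - 4.957*t - 0.8225)/(0.0225*t^6 - 0.579*t^5 + 3.3619*t^4 + 4.4006*t^3 + 4.9381*t^2 + 2.178*t + 0.81)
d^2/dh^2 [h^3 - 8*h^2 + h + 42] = 6*h - 16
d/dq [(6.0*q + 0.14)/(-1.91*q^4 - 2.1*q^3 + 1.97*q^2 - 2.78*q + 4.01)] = (34.38*q^4 + 26.2696*q^3 - 10.938*q^2 - 0.551600000000001*q + 24.4492)/(3.6481*q^8 + 8.022*q^7 - 3.1154*q^6 + 2.3456*q^5 + 0.238700000000001*q^4 - 27.7952*q^3 + 23.5278*q^2 - 22.2956*q + 16.0801)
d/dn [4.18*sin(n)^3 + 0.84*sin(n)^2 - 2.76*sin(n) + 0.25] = (12.54*sin(n)^2 + 1.68*sin(n) - 2.76)*cos(n)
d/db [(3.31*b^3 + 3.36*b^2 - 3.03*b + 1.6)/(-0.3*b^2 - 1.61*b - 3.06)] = (-0.993*b^4 - 10.6582*b^3 - 36.7044*b^2 - 19.6032*b + 11.8478)/(0.09*b^4 + 0.966*b^3 + 4.4281*b^2 + 9.8532*b + 9.3636)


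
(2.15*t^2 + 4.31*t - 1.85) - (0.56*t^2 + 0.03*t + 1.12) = 1.59*t^2 + 4.28*t - 2.97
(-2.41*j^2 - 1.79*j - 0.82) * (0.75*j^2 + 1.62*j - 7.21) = -1.8075*j^4 - 5.2467*j^3 + 13.8613*j^2 + 11.5775*j + 5.9122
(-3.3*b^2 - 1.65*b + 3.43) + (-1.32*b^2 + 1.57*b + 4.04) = -4.62*b^2 - 0.0799999999999998*b + 7.47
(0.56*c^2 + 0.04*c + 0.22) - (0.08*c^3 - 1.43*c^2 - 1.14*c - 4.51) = -0.08*c^3 + 1.99*c^2 + 1.18*c + 4.73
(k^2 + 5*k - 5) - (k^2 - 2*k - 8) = 7*k + 3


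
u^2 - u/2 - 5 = (u - 5/2)*(u + 2)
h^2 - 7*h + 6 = (h - 6)*(h - 1)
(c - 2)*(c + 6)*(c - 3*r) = c^3 - 3*c^2*r + 4*c^2 - 12*c*r - 12*c + 36*r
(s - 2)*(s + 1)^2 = s^3 - 3*s - 2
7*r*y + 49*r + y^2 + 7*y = (7*r + y)*(y + 7)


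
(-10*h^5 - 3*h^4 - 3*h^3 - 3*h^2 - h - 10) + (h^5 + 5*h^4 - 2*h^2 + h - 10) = -9*h^5 + 2*h^4 - 3*h^3 - 5*h^2 - 20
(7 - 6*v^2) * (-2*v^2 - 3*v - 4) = 12*v^4 + 18*v^3 + 10*v^2 - 21*v - 28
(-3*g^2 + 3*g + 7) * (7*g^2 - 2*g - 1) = -21*g^4 + 27*g^3 + 46*g^2 - 17*g - 7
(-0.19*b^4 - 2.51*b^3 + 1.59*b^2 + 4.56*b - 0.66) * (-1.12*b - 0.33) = 0.2128*b^5 + 2.8739*b^4 - 0.9525*b^3 - 5.6319*b^2 - 0.7656*b + 0.2178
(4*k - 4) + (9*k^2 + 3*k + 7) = 9*k^2 + 7*k + 3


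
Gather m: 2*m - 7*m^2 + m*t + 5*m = -7*m^2 + m*(t + 7)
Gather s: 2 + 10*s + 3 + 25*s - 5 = 35*s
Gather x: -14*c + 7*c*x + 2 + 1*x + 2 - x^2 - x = 7*c*x - 14*c - x^2 + 4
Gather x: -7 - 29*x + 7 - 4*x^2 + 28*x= -4*x^2 - x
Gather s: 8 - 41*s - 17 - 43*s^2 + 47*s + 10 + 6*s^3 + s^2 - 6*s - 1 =6*s^3 - 42*s^2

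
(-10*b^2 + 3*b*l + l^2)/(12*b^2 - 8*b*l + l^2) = (-5*b - l)/(6*b - l)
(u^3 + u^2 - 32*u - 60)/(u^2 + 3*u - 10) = (u^2 - 4*u - 12)/(u - 2)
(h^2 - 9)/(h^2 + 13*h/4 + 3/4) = 4*(h - 3)/(4*h + 1)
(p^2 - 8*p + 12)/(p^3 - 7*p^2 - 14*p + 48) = (p - 6)/(p^2 - 5*p - 24)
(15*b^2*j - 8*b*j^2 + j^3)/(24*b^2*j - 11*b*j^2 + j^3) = (5*b - j)/(8*b - j)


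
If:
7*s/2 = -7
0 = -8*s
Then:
No Solution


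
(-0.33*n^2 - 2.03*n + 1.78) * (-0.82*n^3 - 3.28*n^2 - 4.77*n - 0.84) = 0.2706*n^5 + 2.747*n^4 + 6.7729*n^3 + 4.1219*n^2 - 6.7854*n - 1.4952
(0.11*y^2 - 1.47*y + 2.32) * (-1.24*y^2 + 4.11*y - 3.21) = -0.1364*y^4 + 2.2749*y^3 - 9.2716*y^2 + 14.2539*y - 7.4472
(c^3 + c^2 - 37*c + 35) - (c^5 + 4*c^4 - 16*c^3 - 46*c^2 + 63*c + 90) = -c^5 - 4*c^4 + 17*c^3 + 47*c^2 - 100*c - 55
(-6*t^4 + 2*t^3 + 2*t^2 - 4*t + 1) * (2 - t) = 6*t^5 - 14*t^4 + 2*t^3 + 8*t^2 - 9*t + 2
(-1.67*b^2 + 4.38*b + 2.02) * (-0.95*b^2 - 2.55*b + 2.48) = 1.5865*b^4 + 0.0975000000000001*b^3 - 17.2296*b^2 + 5.7114*b + 5.0096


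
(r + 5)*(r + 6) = r^2 + 11*r + 30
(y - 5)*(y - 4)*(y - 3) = y^3 - 12*y^2 + 47*y - 60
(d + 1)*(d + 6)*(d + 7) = d^3 + 14*d^2 + 55*d + 42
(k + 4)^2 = k^2 + 8*k + 16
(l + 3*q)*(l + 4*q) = l^2 + 7*l*q + 12*q^2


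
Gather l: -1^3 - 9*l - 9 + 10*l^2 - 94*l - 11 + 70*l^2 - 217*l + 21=80*l^2 - 320*l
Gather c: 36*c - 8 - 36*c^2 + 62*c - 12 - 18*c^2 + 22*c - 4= -54*c^2 + 120*c - 24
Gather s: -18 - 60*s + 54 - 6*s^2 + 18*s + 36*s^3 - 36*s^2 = 36*s^3 - 42*s^2 - 42*s + 36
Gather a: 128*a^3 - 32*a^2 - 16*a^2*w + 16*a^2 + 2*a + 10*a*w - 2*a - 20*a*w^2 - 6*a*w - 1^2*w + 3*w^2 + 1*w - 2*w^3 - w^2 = 128*a^3 + a^2*(-16*w - 16) + a*(-20*w^2 + 4*w) - 2*w^3 + 2*w^2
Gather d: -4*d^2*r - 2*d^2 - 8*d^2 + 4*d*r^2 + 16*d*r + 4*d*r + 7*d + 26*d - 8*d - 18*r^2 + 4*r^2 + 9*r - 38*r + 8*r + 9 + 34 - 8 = d^2*(-4*r - 10) + d*(4*r^2 + 20*r + 25) - 14*r^2 - 21*r + 35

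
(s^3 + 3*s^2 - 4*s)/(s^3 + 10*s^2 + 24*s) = (s - 1)/(s + 6)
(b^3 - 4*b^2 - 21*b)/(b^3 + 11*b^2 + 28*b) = (b^2 - 4*b - 21)/(b^2 + 11*b + 28)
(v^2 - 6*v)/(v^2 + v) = (v - 6)/(v + 1)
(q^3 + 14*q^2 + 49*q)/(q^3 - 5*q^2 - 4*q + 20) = q*(q^2 + 14*q + 49)/(q^3 - 5*q^2 - 4*q + 20)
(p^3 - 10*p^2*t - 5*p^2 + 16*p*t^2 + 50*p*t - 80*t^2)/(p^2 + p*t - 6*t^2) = (p^2 - 8*p*t - 5*p + 40*t)/(p + 3*t)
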